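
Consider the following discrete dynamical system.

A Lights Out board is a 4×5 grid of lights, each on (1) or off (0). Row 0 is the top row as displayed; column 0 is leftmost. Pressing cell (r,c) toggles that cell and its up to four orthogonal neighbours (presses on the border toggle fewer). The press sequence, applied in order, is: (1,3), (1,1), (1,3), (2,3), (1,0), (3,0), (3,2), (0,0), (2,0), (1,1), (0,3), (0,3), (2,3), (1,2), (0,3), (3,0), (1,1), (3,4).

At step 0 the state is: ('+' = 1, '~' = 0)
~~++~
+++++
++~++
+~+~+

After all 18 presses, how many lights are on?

10

t=0: ~~++~
+++++
++~++
+~+~+
t=1: ~~+~~
++~~~
++~~+
+~+~+
t=2: ~++~~
~~+~~
+~~~+
+~+~+
t=3: ~+++~
~~~++
+~~++
+~+~+
t=4: ~+++~
~~~~+
+~+~~
+~+++
t=5: ++++~
++~~+
~~+~~
+~+++
t=6: ++++~
++~~+
+~+~~
~++++
t=7: ++++~
++~~+
+~~~~
~~~~+
t=8: ~~++~
~+~~+
+~~~~
~~~~+
t=9: ~~++~
++~~+
~+~~~
+~~~+
t=10: ~+++~
~~+~+
~~~~~
+~~~+
t=11: ~+~~+
~~+++
~~~~~
+~~~+
t=12: ~+++~
~~+~+
~~~~~
+~~~+
t=13: ~+++~
~~+++
~~+++
+~~++
t=14: ~+~+~
~+~~+
~~~++
+~~++
t=15: ~++~+
~+~++
~~~++
+~~++
t=16: ~++~+
~+~++
+~~++
~+~++
t=17: ~~+~+
+~+++
++~++
~+~++
t=18: ~~+~+
+~+++
++~+~
~+~~~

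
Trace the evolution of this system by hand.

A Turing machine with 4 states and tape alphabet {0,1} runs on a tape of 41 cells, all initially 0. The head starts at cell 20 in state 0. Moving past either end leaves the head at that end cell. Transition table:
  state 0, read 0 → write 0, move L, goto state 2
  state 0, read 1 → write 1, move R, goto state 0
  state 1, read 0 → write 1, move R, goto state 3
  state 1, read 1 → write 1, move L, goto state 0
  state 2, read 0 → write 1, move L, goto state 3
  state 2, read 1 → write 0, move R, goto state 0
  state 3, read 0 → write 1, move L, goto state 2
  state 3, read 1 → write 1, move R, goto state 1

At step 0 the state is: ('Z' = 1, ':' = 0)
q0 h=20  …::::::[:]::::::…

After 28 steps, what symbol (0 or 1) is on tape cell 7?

step 0: q0 h=20  …::::::[:]::::::…
step 1: q2 h=19  …::::::[:]::::::…
step 2: q3 h=18  …::::::[:]Z:::::…
step 3: q2 h=17  …::::::[:]ZZ::::…
step 4: q3 h=16  …::::::[:]ZZZ:::…
step 5: q2 h=15  …::::::[:]ZZZZ::…
step 6: q3 h=14  …::::::[:]ZZZZZ:…
step 7: q2 h=13  …::::::[:]ZZZZZZ…
step 8: q3 h=12  …::::::[:]ZZZZZZ…
step 9: q2 h=11  …::::::[:]ZZZZZZ…
step 10: q3 h=10  …::::::[:]ZZZZZZ…
step 11: q2 h= 9  …::::::[:]ZZZZZZ…
step 12: q3 h= 8  …::::::[:]ZZZZZZ…
step 13: q2 h= 7  …::::::[:]ZZZZZZ…
step 14: q3 h= 6  |::::::[:]ZZZZZZ…
step 15: q2 h= 5  |:::::[:]ZZZZZZ…
step 16: q3 h= 4  |::::[:]ZZZZZZ…
step 17: q2 h= 3  |:::[:]ZZZZZZ…
step 18: q3 h= 2  |::[:]ZZZZZZ…
step 19: q2 h= 1  |:[:]ZZZZZZ…
step 20: q3 h= 0  |[:]ZZZZZZ…
step 21: q2 h= 0  |[Z]ZZZZZZ…
step 22: q0 h= 1  |:[Z]ZZZZZZ…
step 23: q0 h= 2  |:Z[Z]ZZZZZZ…
step 24: q0 h= 3  |:ZZ[Z]ZZZZZZ…
step 25: q0 h= 4  |:ZZZ[Z]ZZZZZZ…
step 26: q0 h= 5  |:ZZZZ[Z]ZZZZZZ…
step 27: q0 h= 6  |:ZZZZZ[Z]ZZZZZZ…
step 28: q0 h= 7  …ZZZZZZ[Z]ZZZZZZ…

1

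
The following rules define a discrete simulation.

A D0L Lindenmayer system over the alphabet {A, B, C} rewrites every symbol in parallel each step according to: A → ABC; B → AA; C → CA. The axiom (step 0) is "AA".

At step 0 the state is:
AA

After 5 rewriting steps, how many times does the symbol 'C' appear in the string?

[0] AA
[1] ABCABC
[2] ABCAACAABCAACA
[3] ABCAACAABCABCCAABCABCAACAABCABCCAABC
[4] ABCAACAABCABCCAABCABCAACAABCAACACAABCABCAACAABCAACAABCABCCAABCABCAACAABCAACACAABCABCAACA
[5] ABCAACAABCABCCAABCABCAACAABCAACACAABCABCAACAABCAACAABCABCC…BCABCCAABCABCAACAABCABCCAABCCAABCABCAACAABCAACAABCABCCAABC  (len 220)

72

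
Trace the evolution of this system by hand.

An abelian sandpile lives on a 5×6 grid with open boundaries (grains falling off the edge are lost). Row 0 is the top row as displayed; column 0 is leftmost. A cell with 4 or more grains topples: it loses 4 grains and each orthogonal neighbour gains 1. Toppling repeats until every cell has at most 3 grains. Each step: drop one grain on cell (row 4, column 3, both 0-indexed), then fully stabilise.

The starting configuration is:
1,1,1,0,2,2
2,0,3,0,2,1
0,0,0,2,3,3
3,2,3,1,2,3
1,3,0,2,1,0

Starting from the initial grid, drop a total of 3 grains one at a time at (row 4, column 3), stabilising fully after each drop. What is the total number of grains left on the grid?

46

k=0  1,1,1,0,2,2
2,0,3,0,2,1
0,0,0,2,3,3
3,2,3,1,2,3
1,3,0,2,1,0
k=1  1,1,1,0,2,2
2,0,3,0,2,1
0,0,0,2,3,3
3,2,3,1,2,3
1,3,0,3,1,0
k=2  1,1,1,0,2,2
2,0,3,0,2,1
0,0,0,2,3,3
3,2,3,2,2,3
1,3,1,0,2,0
k=3  1,1,1,0,2,2
2,0,3,0,2,1
0,0,0,2,3,3
3,2,3,2,2,3
1,3,1,1,2,0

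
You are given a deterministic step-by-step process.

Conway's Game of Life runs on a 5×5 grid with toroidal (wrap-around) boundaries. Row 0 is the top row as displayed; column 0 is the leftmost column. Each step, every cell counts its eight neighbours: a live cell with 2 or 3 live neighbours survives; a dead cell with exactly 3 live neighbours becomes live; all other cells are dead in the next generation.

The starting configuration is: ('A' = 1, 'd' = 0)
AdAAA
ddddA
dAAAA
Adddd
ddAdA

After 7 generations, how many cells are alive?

6

gen 0: AdAAA
ddddA
dAAAA
Adddd
ddAdA
gen 1: AAAdd
ddddd
dAAAA
Adddd
ddAdd
gen 2: dAAdd
ddddA
AAAAA
AdddA
AdAdd
gen 3: AAAAd
ddddA
dAAdd
ddddd
AdAAA
gen 4: ddddd
ddddA
ddddd
AdddA
Adddd
gen 5: ddddd
ddddd
AdddA
AdddA
AdddA
gen 6: ddddd
ddddd
AdddA
dAdAd
AdddA
gen 7: ddddd
ddddd
AdddA
dAdAd
AdddA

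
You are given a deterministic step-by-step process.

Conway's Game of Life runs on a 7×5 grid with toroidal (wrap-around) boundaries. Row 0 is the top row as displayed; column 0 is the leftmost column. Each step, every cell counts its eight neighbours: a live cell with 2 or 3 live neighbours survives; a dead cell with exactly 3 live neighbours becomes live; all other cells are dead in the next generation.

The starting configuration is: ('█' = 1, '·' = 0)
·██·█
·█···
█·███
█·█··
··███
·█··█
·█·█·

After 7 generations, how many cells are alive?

0) ·██·█
·█···
█·███
█·█··
··███
·█··█
·█·█·
1) ·█·█·
·····
█·███
█····
··█·█
·█··█
·█·██
2) █··██
██···
██·██
█·█··
·█·██
·█··█
·█·██
3) ···█·
·····
···█·
·····
·█·██
·█···
·█···
4) ·····
·····
·····
··███
█·█··
·█···
··█··
5) ·····
·····
···█·
·████
█·█·█
·██··
·····
6) ·····
·····
···██
·█···
····█
████·
·····
7) ·····
·····
·····
█··██
···██
█████
·██··

12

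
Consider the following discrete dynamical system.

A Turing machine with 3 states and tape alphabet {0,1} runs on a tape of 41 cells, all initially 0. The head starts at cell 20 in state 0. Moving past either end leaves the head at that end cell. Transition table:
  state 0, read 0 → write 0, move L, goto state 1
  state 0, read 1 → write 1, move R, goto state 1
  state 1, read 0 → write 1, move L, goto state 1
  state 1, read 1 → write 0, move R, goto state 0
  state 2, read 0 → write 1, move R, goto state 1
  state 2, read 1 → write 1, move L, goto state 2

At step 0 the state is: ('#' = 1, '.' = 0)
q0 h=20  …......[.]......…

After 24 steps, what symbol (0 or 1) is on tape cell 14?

k=0  q0 h=20  …......[.]......…
k=1  q1 h=19  …......[.]......…
k=2  q1 h=18  …......[.]#.....…
k=3  q1 h=17  …......[.]##....…
k=4  q1 h=16  …......[.]###...…
k=5  q1 h=15  …......[.]####..…
k=6  q1 h=14  …......[.]#####.…
k=7  q1 h=13  …......[.]######…
k=8  q1 h=12  …......[.]######…
k=9  q1 h=11  …......[.]######…
k=10  q1 h=10  …......[.]######…
k=11  q1 h= 9  …......[.]######…
k=12  q1 h= 8  …......[.]######…
k=13  q1 h= 7  …......[.]######…
k=14  q1 h= 6  |......[.]######…
k=15  q1 h= 5  |.....[.]######…
k=16  q1 h= 4  |....[.]######…
k=17  q1 h= 3  |...[.]######…
k=18  q1 h= 2  |..[.]######…
k=19  q1 h= 1  |.[.]######…
k=20  q1 h= 0  |[.]######…
k=21  q1 h= 0  |[#]######…
k=22  q0 h= 1  |.[#]######…
k=23  q1 h= 2  |.#[#]######…
k=24  q0 h= 3  |.#.[#]######…

1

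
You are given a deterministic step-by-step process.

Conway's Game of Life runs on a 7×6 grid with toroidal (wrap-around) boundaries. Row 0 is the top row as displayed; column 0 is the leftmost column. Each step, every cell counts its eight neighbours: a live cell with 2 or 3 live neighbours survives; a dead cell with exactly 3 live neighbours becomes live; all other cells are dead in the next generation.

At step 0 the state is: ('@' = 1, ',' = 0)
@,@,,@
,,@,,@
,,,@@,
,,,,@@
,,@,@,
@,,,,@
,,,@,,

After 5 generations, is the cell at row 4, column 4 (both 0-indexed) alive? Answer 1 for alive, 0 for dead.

t=0: @,@,,@
,,@,,@
,,,@@,
,,,,@@
,,@,@,
@,,,,@
,,,@,,
t=1: @@@@@@
@@@,,@
,,,@,,
,,,,,@
@,,@@,
,,,@@@
,@,,@,
t=2: ,,,,,,
,,,,,,
,@@,@@
,,,@,@
@,,@,,
@,@,,,
,@,,,,
t=3: ,,,,,,
,,,,,,
@,@@@@
,@,@,@
@@@@@@
@,@,,,
,@,,,,
t=4: ,,,,,,
,,,@@@
@@@@,@
,,,,,,
,,,,,,
,,,,@,
,@,,,,
t=5: ,,,,@,
,@,@,@
@@@@,@
@@@,,,
,,,,,,
,,,,,,
,,,,,,

0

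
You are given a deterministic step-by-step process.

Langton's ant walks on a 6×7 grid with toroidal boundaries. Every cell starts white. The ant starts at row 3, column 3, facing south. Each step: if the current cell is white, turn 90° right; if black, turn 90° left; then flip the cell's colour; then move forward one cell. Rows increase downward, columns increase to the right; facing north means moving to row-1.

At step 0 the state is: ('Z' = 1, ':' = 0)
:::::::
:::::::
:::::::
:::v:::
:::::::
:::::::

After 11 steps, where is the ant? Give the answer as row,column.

0) :::::::
:::::::
:::::::
:::v:::
:::::::
:::::::
1) :::::::
:::::::
:::::::
::<Z:::
:::::::
:::::::
2) :::::::
:::::::
::^::::
::ZZ:::
:::::::
:::::::
3) :::::::
:::::::
::Z>:::
::ZZ:::
:::::::
:::::::
4) :::::::
:::::::
::ZZ:::
::Zv:::
:::::::
:::::::
5) :::::::
:::::::
::ZZ:::
::Z:>::
:::::::
:::::::
6) :::::::
:::::::
::ZZ:::
::Z:Z::
::::v::
:::::::
7) :::::::
:::::::
::ZZ:::
::Z:Z::
:::<Z::
:::::::
8) :::::::
:::::::
::ZZ:::
::Z^Z::
:::ZZ::
:::::::
9) :::::::
:::::::
::ZZ:::
::ZZ>::
:::ZZ::
:::::::
10) :::::::
:::::::
::ZZ^::
::ZZ:::
:::ZZ::
:::::::
11) :::::::
:::::::
::ZZZ>:
::ZZ:::
:::ZZ::
:::::::

2,5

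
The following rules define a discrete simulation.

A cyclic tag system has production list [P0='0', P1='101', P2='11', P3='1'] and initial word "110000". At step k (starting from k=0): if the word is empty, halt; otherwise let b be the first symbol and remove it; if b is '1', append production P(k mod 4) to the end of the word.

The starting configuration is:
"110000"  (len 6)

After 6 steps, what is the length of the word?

4

gen 0: "110000"  (len 6)
gen 1: "100000"  (len 6)
gen 2: "00000101"  (len 8)
gen 3: "0000101"  (len 7)
gen 4: "000101"  (len 6)
gen 5: "00101"  (len 5)
gen 6: "0101"  (len 4)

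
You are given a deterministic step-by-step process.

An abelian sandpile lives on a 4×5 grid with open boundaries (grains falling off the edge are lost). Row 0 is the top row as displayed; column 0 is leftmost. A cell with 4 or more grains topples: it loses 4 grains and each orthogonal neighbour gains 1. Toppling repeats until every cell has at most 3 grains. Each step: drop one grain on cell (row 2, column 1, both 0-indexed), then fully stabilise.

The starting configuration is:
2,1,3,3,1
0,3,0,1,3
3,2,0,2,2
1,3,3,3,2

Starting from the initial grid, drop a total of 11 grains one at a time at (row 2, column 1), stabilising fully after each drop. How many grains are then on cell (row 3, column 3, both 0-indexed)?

1

k=0  2,1,3,3,1
0,3,0,1,3
3,2,0,2,2
1,3,3,3,2
k=1  2,1,3,3,1
0,3,0,1,3
3,3,0,2,2
1,3,3,3,2
k=2  2,2,3,3,1
2,0,1,1,3
0,3,2,3,2
3,1,1,0,3
k=3  2,2,3,3,1
2,1,1,1,3
1,0,3,3,2
3,2,1,0,3
k=4  2,2,3,3,1
2,1,1,1,3
1,1,3,3,2
3,2,1,0,3
k=5  2,2,3,3,1
2,1,1,1,3
1,2,3,3,2
3,2,1,0,3
k=6  2,2,3,3,1
2,1,1,1,3
1,3,3,3,2
3,2,1,0,3
k=7  2,2,3,3,1
2,2,2,2,3
2,1,1,0,3
3,3,2,1,3
k=8  2,2,3,3,1
2,2,2,2,3
2,2,1,0,3
3,3,2,1,3
k=9  2,2,3,3,1
2,2,2,2,3
2,3,1,0,3
3,3,2,1,3
k=10  2,2,3,3,1
3,3,2,2,3
0,2,2,0,3
1,1,3,1,3
k=11  2,2,3,3,1
3,3,2,2,3
0,3,2,0,3
1,1,3,1,3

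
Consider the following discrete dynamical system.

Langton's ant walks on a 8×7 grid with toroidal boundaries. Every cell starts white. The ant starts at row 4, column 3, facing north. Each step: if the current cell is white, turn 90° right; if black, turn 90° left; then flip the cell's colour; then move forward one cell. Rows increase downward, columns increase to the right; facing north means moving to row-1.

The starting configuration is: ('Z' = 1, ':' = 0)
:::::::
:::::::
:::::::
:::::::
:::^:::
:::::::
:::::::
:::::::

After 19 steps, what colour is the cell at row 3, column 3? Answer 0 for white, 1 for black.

k=0  :::::::
:::::::
:::::::
:::::::
:::^:::
:::::::
:::::::
:::::::
k=1  :::::::
:::::::
:::::::
:::::::
:::Z>::
:::::::
:::::::
:::::::
k=2  :::::::
:::::::
:::::::
:::::::
:::ZZ::
::::v::
:::::::
:::::::
k=3  :::::::
:::::::
:::::::
:::::::
:::ZZ::
:::<Z::
:::::::
:::::::
k=4  :::::::
:::::::
:::::::
:::::::
:::^Z::
:::ZZ::
:::::::
:::::::
k=5  :::::::
:::::::
:::::::
:::::::
::<:Z::
:::ZZ::
:::::::
:::::::
k=6  :::::::
:::::::
:::::::
::^::::
::Z:Z::
:::ZZ::
:::::::
:::::::
k=7  :::::::
:::::::
:::::::
::Z>:::
::Z:Z::
:::ZZ::
:::::::
:::::::
k=8  :::::::
:::::::
:::::::
::ZZ:::
::ZvZ::
:::ZZ::
:::::::
:::::::
k=9  :::::::
:::::::
:::::::
::ZZ:::
::<ZZ::
:::ZZ::
:::::::
:::::::
k=10  :::::::
:::::::
:::::::
::ZZ:::
:::ZZ::
::vZZ::
:::::::
:::::::
k=11  :::::::
:::::::
:::::::
::ZZ:::
:::ZZ::
:<ZZZ::
:::::::
:::::::
k=12  :::::::
:::::::
:::::::
::ZZ:::
:^:ZZ::
:ZZZZ::
:::::::
:::::::
k=13  :::::::
:::::::
:::::::
::ZZ:::
:Z>ZZ::
:ZZZZ::
:::::::
:::::::
k=14  :::::::
:::::::
:::::::
::ZZ:::
:ZZZZ::
:ZvZZ::
:::::::
:::::::
k=15  :::::::
:::::::
:::::::
::ZZ:::
:ZZZZ::
:Z:>Z::
:::::::
:::::::
k=16  :::::::
:::::::
:::::::
::ZZ:::
:ZZ^Z::
:Z::Z::
:::::::
:::::::
k=17  :::::::
:::::::
:::::::
::ZZ:::
:Z<:Z::
:Z::Z::
:::::::
:::::::
k=18  :::::::
:::::::
:::::::
::ZZ:::
:Z::Z::
:Zv:Z::
:::::::
:::::::
k=19  :::::::
:::::::
:::::::
::ZZ:::
:Z::Z::
:<Z:Z::
:::::::
:::::::

1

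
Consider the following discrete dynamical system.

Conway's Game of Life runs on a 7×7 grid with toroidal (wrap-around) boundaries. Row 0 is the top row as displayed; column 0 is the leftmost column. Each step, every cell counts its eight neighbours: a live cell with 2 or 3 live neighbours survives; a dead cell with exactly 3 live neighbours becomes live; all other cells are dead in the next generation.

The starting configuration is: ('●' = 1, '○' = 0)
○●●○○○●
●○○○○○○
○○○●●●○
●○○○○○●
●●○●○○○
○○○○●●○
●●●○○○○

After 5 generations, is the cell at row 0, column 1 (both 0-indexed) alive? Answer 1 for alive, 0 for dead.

0) ○●●○○○●
●○○○○○○
○○○●●●○
●○○○○○●
●●○●○○○
○○○○●●○
●●●○○○○
1) ○○●○○○●
●●●●●●●
●○○○●●○
●●●●○●●
●●○○●●○
○○○●●○●
●○●●○●●
2) ○○○○○○○
○○●○○○○
○○○○○○○
○○●●○○○
○○○○○○○
○○○○○○○
●●●○○○○
3) ○○●○○○○
○○○○○○○
○○●●○○○
○○○○○○○
○○○○○○○
○●○○○○○
○●○○○○○
4) ○○○○○○○
○○●●○○○
○○○○○○○
○○○○○○○
○○○○○○○
○○○○○○○
○●●○○○○
5) ○●○●○○○
○○○○○○○
○○○○○○○
○○○○○○○
○○○○○○○
○○○○○○○
○○○○○○○

1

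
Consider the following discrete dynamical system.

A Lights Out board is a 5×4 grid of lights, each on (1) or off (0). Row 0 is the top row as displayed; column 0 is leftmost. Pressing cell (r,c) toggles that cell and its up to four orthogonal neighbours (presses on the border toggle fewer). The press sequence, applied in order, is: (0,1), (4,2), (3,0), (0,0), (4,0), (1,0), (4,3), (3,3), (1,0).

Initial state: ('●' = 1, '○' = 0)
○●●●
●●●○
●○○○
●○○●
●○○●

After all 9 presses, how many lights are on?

0) ○●●●
●●●○
●○○○
●○○●
●○○●
1) ●○○●
●○●○
●○○○
●○○●
●○○●
2) ●○○●
●○●○
●○○○
●○●●
●●●○
3) ●○○●
●○●○
○○○○
○●●●
○●●○
4) ○●○●
○○●○
○○○○
○●●●
○●●○
5) ○●○●
○○●○
○○○○
●●●●
●○●○
6) ●●○●
●●●○
●○○○
●●●●
●○●○
7) ●●○●
●●●○
●○○○
●●●○
●○○●
8) ●●○●
●●●○
●○○●
●●○●
●○○○
9) ○●○●
○○●○
○○○●
●●○●
●○○○

8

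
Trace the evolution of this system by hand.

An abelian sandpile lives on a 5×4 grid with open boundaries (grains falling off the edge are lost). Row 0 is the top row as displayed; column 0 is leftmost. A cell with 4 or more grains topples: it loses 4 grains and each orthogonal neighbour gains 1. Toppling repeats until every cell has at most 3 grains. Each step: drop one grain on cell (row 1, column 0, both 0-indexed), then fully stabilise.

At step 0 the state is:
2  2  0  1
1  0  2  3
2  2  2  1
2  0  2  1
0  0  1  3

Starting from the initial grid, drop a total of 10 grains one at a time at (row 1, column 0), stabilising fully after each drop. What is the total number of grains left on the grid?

[0] 2  2  0  1
1  0  2  3
2  2  2  1
2  0  2  1
0  0  1  3
[1] 2  2  0  1
2  0  2  3
2  2  2  1
2  0  2  1
0  0  1  3
[2] 2  2  0  1
3  0  2  3
2  2  2  1
2  0  2  1
0  0  1  3
[3] 3  2  0  1
0  1  2  3
3  2  2  1
2  0  2  1
0  0  1  3
[4] 3  2  0  1
1  1  2  3
3  2  2  1
2  0  2  1
0  0  1  3
[5] 3  2  0  1
2  1  2  3
3  2  2  1
2  0  2  1
0  0  1  3
[6] 3  2  0  1
3  1  2  3
3  2  2  1
2  0  2  1
0  0  1  3
[7] 0  3  0  1
2  2  2  3
0  3  2  1
3  0  2  1
0  0  1  3
[8] 0  3  0  1
3  2  2  3
0  3  2  1
3  0  2  1
0  0  1  3
[9] 1  3  0  1
0  3  2  3
1  3  2  1
3  0  2  1
0  0  1  3
[10] 1  3  0  1
1  3  2  3
1  3  2  1
3  0  2  1
0  0  1  3

31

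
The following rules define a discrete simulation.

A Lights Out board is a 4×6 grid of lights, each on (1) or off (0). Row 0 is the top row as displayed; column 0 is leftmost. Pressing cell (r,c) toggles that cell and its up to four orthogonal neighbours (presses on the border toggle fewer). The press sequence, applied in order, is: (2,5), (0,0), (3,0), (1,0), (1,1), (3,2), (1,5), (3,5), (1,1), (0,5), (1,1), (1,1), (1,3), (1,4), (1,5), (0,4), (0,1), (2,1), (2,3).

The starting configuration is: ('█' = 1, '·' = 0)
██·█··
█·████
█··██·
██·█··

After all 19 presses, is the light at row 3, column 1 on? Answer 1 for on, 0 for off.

step 0: ██·█··
█·████
█··██·
██·█··
step 1: ██·█··
█·███·
█··█·█
██·█·█
step 2: ···█··
··███·
█··█·█
██·█·█
step 3: ···█··
··███·
···█·█
···█·█
step 4: █··█··
█████·
█··█·█
···█·█
step 5: ██·█··
···██·
██·█·█
···█·█
step 6: ██·█··
···██·
████·█
·██··█
step 7: ██·█·█
···█·█
████··
·██··█
step 8: ██·█·█
···█·█
████·█
·██·█·
step 9: █··█·█
████·█
█·██·█
·██·█·
step 10: █··██·
████··
█·██·█
·██·█·
step 11: ██·██·
···█··
████·█
·██·█·
step 12: █··██·
████··
█·██·█
·██·█·
step 13: █···█·
██··█·
█·█··█
·██·█·
step 14: █·····
██·█·█
█·█·██
·██·█·
step 15: █····█
██·██·
█·█·█·
·██·█·
step 16: █··██·
██·█··
█·█·█·
·██·█·
step 17: ·████·
█··█··
█·█·█·
·██·█·
step 18: ·████·
██·█··
·█··█·
··█·█·
step 19: ·████·
██····
·███··
··███·

0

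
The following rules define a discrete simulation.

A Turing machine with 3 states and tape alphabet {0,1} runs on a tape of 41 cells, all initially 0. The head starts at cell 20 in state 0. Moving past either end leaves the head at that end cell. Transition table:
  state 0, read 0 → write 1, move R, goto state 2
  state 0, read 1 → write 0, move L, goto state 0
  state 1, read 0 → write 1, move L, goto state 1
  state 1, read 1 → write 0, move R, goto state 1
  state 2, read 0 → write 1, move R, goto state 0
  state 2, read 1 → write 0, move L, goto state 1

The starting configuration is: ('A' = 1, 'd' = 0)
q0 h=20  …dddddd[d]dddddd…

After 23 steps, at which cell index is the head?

t=0: q0 h=20  …dddddd[d]dddddd…
t=1: q2 h=21  …dddddA[d]dddddd…
t=2: q0 h=22  …ddddAA[d]dddddd…
t=3: q2 h=23  …dddAAA[d]dddddd…
t=4: q0 h=24  …ddAAAA[d]dddddd…
t=5: q2 h=25  …dAAAAA[d]dddddd…
t=6: q0 h=26  …AAAAAA[d]dddddd…
t=7: q2 h=27  …AAAAAA[d]dddddd…
t=8: q0 h=28  …AAAAAA[d]dddddd…
t=9: q2 h=29  …AAAAAA[d]dddddd…
t=10: q0 h=30  …AAAAAA[d]dddddd…
t=11: q2 h=31  …AAAAAA[d]dddddd…
t=12: q0 h=32  …AAAAAA[d]dddddd…
t=13: q2 h=33  …AAAAAA[d]dddddd…
t=14: q0 h=34  …AAAAAA[d]dddddd|
t=15: q2 h=35  …AAAAAA[d]ddddd|
t=16: q0 h=36  …AAAAAA[d]dddd|
t=17: q2 h=37  …AAAAAA[d]ddd|
t=18: q0 h=38  …AAAAAA[d]dd|
t=19: q2 h=39  …AAAAAA[d]d|
t=20: q0 h=40  …AAAAAA[d]|
t=21: q2 h=40  …AAAAAA[A]|
t=22: q1 h=39  …AAAAAA[A]d|
t=23: q1 h=40  …AAAAAd[d]|

40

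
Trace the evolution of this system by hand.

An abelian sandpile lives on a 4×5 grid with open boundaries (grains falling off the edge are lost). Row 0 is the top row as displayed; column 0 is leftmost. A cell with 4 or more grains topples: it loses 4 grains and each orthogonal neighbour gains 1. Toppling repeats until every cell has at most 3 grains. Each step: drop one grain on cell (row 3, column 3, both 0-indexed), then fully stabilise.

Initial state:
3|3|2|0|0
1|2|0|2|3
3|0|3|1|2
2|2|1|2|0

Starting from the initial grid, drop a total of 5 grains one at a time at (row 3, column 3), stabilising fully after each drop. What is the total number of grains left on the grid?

36

gen 0: 3|3|2|0|0
1|2|0|2|3
3|0|3|1|2
2|2|1|2|0
gen 1: 3|3|2|0|0
1|2|0|2|3
3|0|3|1|2
2|2|1|3|0
gen 2: 3|3|2|0|0
1|2|0|2|3
3|0|3|2|2
2|2|2|0|1
gen 3: 3|3|2|0|0
1|2|0|2|3
3|0|3|2|2
2|2|2|1|1
gen 4: 3|3|2|0|0
1|2|0|2|3
3|0|3|2|2
2|2|2|2|1
gen 5: 3|3|2|0|0
1|2|0|2|3
3|0|3|2|2
2|2|2|3|1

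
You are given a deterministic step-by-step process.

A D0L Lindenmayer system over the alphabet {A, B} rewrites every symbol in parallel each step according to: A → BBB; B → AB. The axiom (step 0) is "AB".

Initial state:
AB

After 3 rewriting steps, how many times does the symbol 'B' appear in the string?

gen 0: AB
gen 1: BBBAB
gen 2: ABABABBBBAB
gen 3: BBBABBBBABBBBABABABABBBBAB

19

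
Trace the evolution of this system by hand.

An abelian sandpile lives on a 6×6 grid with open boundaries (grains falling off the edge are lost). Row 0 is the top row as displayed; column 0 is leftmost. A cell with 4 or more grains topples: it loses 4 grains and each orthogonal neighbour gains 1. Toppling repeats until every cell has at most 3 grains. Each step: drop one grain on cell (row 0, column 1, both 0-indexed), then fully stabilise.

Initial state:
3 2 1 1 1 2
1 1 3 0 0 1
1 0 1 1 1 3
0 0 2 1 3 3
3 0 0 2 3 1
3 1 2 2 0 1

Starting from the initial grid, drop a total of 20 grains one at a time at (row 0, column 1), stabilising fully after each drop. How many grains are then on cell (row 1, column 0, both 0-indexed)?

1

[0] 3 2 1 1 1 2
1 1 3 0 0 1
1 0 1 1 1 3
0 0 2 1 3 3
3 0 0 2 3 1
3 1 2 2 0 1
[1] 3 3 1 1 1 2
1 1 3 0 0 1
1 0 1 1 1 3
0 0 2 1 3 3
3 0 0 2 3 1
3 1 2 2 0 1
[2] 0 1 2 1 1 2
2 2 3 0 0 1
1 0 1 1 1 3
0 0 2 1 3 3
3 0 0 2 3 1
3 1 2 2 0 1
[3] 0 2 2 1 1 2
2 2 3 0 0 1
1 0 1 1 1 3
0 0 2 1 3 3
3 0 0 2 3 1
3 1 2 2 0 1
[4] 0 3 2 1 1 2
2 2 3 0 0 1
1 0 1 1 1 3
0 0 2 1 3 3
3 0 0 2 3 1
3 1 2 2 0 1
[5] 1 0 3 1 1 2
2 3 3 0 0 1
1 0 1 1 1 3
0 0 2 1 3 3
3 0 0 2 3 1
3 1 2 2 0 1
[6] 1 1 3 1 1 2
2 3 3 0 0 1
1 0 1 1 1 3
0 0 2 1 3 3
3 0 0 2 3 1
3 1 2 2 0 1
[7] 1 2 3 1 1 2
2 3 3 0 0 1
1 0 1 1 1 3
0 0 2 1 3 3
3 0 0 2 3 1
3 1 2 2 0 1
[8] 1 3 3 1 1 2
2 3 3 0 0 1
1 0 1 1 1 3
0 0 2 1 3 3
3 0 0 2 3 1
3 1 2 2 0 1
[9] 2 2 1 2 1 2
3 1 1 1 0 1
1 1 2 1 1 3
0 0 2 1 3 3
3 0 0 2 3 1
3 1 2 2 0 1
[10] 2 3 1 2 1 2
3 1 1 1 0 1
1 1 2 1 1 3
0 0 2 1 3 3
3 0 0 2 3 1
3 1 2 2 0 1
[11] 3 0 2 2 1 2
3 2 1 1 0 1
1 1 2 1 1 3
0 0 2 1 3 3
3 0 0 2 3 1
3 1 2 2 0 1
[12] 3 1 2 2 1 2
3 2 1 1 0 1
1 1 2 1 1 3
0 0 2 1 3 3
3 0 0 2 3 1
3 1 2 2 0 1
[13] 3 2 2 2 1 2
3 2 1 1 0 1
1 1 2 1 1 3
0 0 2 1 3 3
3 0 0 2 3 1
3 1 2 2 0 1
[14] 3 3 2 2 1 2
3 2 1 1 0 1
1 1 2 1 1 3
0 0 2 1 3 3
3 0 0 2 3 1
3 1 2 2 0 1
[15] 1 2 3 2 1 2
1 0 2 1 0 1
2 2 2 1 1 3
0 0 2 1 3 3
3 0 0 2 3 1
3 1 2 2 0 1
[16] 1 3 3 2 1 2
1 0 2 1 0 1
2 2 2 1 1 3
0 0 2 1 3 3
3 0 0 2 3 1
3 1 2 2 0 1
[17] 2 1 0 3 1 2
1 1 3 1 0 1
2 2 2 1 1 3
0 0 2 1 3 3
3 0 0 2 3 1
3 1 2 2 0 1
[18] 2 2 0 3 1 2
1 1 3 1 0 1
2 2 2 1 1 3
0 0 2 1 3 3
3 0 0 2 3 1
3 1 2 2 0 1
[19] 2 3 0 3 1 2
1 1 3 1 0 1
2 2 2 1 1 3
0 0 2 1 3 3
3 0 0 2 3 1
3 1 2 2 0 1
[20] 3 0 1 3 1 2
1 2 3 1 0 1
2 2 2 1 1 3
0 0 2 1 3 3
3 0 0 2 3 1
3 1 2 2 0 1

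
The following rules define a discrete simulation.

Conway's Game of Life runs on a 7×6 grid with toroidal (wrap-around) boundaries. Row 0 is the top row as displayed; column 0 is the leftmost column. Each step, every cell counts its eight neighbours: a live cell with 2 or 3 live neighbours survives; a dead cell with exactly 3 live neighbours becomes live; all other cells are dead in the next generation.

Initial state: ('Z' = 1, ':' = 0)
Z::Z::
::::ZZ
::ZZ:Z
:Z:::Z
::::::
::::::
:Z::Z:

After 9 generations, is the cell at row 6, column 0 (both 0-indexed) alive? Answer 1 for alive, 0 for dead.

0

[0] Z::Z::
::::ZZ
::ZZ:Z
:Z:::Z
::::::
::::::
:Z::Z:
[1] Z::Z::
Z:Z::Z
::ZZ:Z
Z:Z:Z:
::::::
::::::
::::::
[2] ZZ:::Z
Z:Z::Z
::Z:::
:ZZ:ZZ
::::::
::::::
::::::
[3] :Z:::Z
::Z::Z
::Z:Z:
:ZZZ::
::::::
::::::
Z:::::
[4] :Z:::Z
ZZZZZZ
::::Z:
:ZZZ::
::Z:::
::::::
Z:::::
[5] :::Z::
:ZZZ::
::::::
:ZZZ::
:ZZZ::
::::::
Z:::::
[6] :Z:Z::
::ZZ::
::::::
:Z:Z::
:Z:Z::
:ZZ:::
::::::
[7] :::Z::
::ZZ::
:::Z::
::::::
ZZ:Z::
:ZZ:::
:Z::::
[8] :::Z::
::ZZZ:
::ZZ::
::Z:::
ZZ::::
::::::
:Z::::
[9] :::ZZ:
::::Z:
:Z::Z:
::ZZ::
:Z::::
ZZ::::
::::::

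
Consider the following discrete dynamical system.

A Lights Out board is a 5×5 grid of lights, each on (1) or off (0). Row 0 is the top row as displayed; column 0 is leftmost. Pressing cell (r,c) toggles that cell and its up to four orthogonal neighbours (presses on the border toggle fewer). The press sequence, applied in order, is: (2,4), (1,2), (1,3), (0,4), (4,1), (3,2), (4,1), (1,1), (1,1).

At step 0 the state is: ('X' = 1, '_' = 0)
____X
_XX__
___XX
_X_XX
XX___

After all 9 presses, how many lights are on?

gen 0: ____X
_XX__
___XX
_X_XX
XX___
gen 1: ____X
_XX_X
_____
_X_X_
XX___
gen 2: __X_X
___XX
__X__
_X_X_
XX___
gen 3: __XXX
__X__
__XX_
_X_X_
XX___
gen 4: __X__
__X_X
__XX_
_X_X_
XX___
gen 5: __X__
__X_X
__XX_
___X_
__X__
gen 6: __X__
__X_X
___X_
_XX__
_____
gen 7: __X__
__X_X
___X_
__X__
XXX__
gen 8: _XX__
XX__X
_X_X_
__X__
XXX__
gen 9: __X__
__X_X
___X_
__X__
XXX__

8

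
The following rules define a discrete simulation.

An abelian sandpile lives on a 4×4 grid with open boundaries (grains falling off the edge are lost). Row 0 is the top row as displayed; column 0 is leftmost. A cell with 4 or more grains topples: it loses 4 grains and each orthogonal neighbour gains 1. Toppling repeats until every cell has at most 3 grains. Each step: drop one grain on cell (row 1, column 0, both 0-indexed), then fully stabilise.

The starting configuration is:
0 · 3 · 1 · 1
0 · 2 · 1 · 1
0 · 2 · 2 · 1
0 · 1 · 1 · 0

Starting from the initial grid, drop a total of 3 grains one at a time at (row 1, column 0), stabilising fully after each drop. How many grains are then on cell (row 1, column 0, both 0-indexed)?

t=0: 0 · 3 · 1 · 1
0 · 2 · 1 · 1
0 · 2 · 2 · 1
0 · 1 · 1 · 0
t=1: 0 · 3 · 1 · 1
1 · 2 · 1 · 1
0 · 2 · 2 · 1
0 · 1 · 1 · 0
t=2: 0 · 3 · 1 · 1
2 · 2 · 1 · 1
0 · 2 · 2 · 1
0 · 1 · 1 · 0
t=3: 0 · 3 · 1 · 1
3 · 2 · 1 · 1
0 · 2 · 2 · 1
0 · 1 · 1 · 0

3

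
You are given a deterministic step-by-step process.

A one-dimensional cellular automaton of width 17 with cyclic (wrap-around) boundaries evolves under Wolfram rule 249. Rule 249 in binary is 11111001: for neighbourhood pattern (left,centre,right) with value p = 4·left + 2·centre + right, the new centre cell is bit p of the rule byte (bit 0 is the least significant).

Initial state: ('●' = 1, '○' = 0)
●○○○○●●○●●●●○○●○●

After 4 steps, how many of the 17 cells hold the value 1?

step 0: ●○○○○●●○●●●●○○●○●
step 1: ●●●●○●●●●●●●●○○●●
step 2: ●●●●●●●●●●●●●●○●●
step 3: ●●●●●●●●●●●●●●●●●
step 4: ●●●●●●●●●●●●●●●●●

17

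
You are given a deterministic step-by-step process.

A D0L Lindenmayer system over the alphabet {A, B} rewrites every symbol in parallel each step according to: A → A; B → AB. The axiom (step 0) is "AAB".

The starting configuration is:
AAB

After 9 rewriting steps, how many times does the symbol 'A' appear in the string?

11

0) AAB
1) AAAB
2) AAAAB
3) AAAAAB
4) AAAAAAB
5) AAAAAAAB
6) AAAAAAAAB
7) AAAAAAAAAB
8) AAAAAAAAAAB
9) AAAAAAAAAAAB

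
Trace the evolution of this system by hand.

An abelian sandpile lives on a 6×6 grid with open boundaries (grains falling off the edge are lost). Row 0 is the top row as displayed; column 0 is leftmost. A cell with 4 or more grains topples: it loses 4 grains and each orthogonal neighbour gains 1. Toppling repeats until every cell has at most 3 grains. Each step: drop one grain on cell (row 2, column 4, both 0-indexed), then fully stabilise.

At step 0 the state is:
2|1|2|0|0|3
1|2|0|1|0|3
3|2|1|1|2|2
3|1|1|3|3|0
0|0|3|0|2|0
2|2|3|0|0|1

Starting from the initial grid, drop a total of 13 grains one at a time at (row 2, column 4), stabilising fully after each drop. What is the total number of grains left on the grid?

t=0: 2|1|2|0|0|3
1|2|0|1|0|3
3|2|1|1|2|2
3|1|1|3|3|0
0|0|3|0|2|0
2|2|3|0|0|1
t=1: 2|1|2|0|0|3
1|2|0|1|0|3
3|2|1|1|3|2
3|1|1|3|3|0
0|0|3|0|2|0
2|2|3|0|0|1
t=2: 2|1|2|0|0|3
1|2|0|1|1|3
3|2|1|3|1|3
3|1|2|0|1|1
0|0|3|1|3|0
2|2|3|0|0|1
t=3: 2|1|2|0|0|3
1|2|0|1|1|3
3|2|1|3|2|3
3|1|2|0|1|1
0|0|3|1|3|0
2|2|3|0|0|1
t=4: 2|1|2|0|0|3
1|2|0|1|1|3
3|2|1|3|3|3
3|1|2|0|1|1
0|0|3|1|3|0
2|2|3|0|0|1
t=5: 2|1|2|0|1|0
1|2|0|2|3|1
3|2|2|0|2|1
3|1|2|1|2|2
0|0|3|1|3|0
2|2|3|0|0|1
t=6: 2|1|2|0|1|0
1|2|0|2|3|1
3|2|2|0|3|1
3|1|2|1|2|2
0|0|3|1|3|0
2|2|3|0|0|1
t=7: 2|1|2|0|2|0
1|2|0|3|0|2
3|2|2|1|1|2
3|1|2|1|3|2
0|0|3|1|3|0
2|2|3|0|0|1
t=8: 2|1|2|0|2|0
1|2|0|3|0|2
3|2|2|1|2|2
3|1|2|1|3|2
0|0|3|1|3|0
2|2|3|0|0|1
t=9: 2|1|2|0|2|0
1|2|0|3|0|2
3|2|2|1|3|2
3|1|2|1|3|2
0|0|3|1|3|0
2|2|3|0|0|1
t=10: 2|1|2|0|2|0
1|2|0|3|1|2
3|2|2|2|1|3
3|1|2|2|1|3
0|0|3|2|0|1
2|2|3|0|1|1
t=11: 2|1|2|0|2|0
1|2|0|3|1|2
3|2|2|2|2|3
3|1|2|2|1|3
0|0|3|2|0|1
2|2|3|0|1|1
t=12: 2|1|2|0|2|0
1|2|0|3|1|2
3|2|2|2|3|3
3|1|2|2|1|3
0|0|3|2|0|1
2|2|3|0|1|1
t=13: 2|1|2|0|2|0
1|2|0|3|2|3
3|2|2|3|1|1
3|1|2|2|3|0
0|0|3|2|0|2
2|2|3|0|1|1

57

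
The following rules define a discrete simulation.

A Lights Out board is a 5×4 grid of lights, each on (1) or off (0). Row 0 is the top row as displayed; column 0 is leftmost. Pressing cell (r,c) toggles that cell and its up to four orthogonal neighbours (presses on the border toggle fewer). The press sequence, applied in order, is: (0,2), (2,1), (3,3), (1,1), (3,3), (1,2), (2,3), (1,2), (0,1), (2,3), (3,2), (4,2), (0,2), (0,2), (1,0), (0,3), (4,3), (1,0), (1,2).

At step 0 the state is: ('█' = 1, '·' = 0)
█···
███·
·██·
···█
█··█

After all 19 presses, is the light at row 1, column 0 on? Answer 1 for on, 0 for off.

0

k=0  █···
███·
·██·
···█
█··█
k=1  ████
██··
·██·
···█
█··█
k=2  ████
█···
█···
·█·█
█··█
k=3  ████
█···
█··█
·██·
█···
k=4  █·██
·██·
██·█
·██·
█···
k=5  █·██
·██·
██··
·█·█
█··█
k=6  █··█
···█
███·
·█·█
█··█
k=7  █··█
····
██·█
·█··
█··█
k=8  █·██
·███
████
·█··
█··█
k=9  ·█·█
··██
████
·█··
█··█
k=10  ·█·█
··█·
██··
·█·█
█··█
k=11  ·█·█
··█·
███·
··█·
█·██
k=12  ·█·█
··█·
███·
····
██··
k=13  ··█·
····
███·
····
██··
k=14  ·█·█
··█·
███·
····
██··
k=15  ██·█
███·
·██·
····
██··
k=16  ███·
████
·██·
····
██··
k=17  ███·
████
·██·
···█
████
k=18  ·██·
··██
███·
···█
████
k=19  ·█··
·█··
██··
···█
████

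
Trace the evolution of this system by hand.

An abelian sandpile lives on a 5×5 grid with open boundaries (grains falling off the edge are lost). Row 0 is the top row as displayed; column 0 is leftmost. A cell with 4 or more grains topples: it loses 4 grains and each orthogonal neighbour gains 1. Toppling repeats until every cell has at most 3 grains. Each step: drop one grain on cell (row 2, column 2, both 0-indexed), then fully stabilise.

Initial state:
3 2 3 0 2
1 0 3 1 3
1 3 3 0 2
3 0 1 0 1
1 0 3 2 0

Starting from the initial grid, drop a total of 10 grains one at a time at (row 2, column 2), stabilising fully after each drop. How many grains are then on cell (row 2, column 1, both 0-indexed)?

3

0) 3 2 3 0 2
1 0 3 1 3
1 3 3 0 2
3 0 1 0 1
1 0 3 2 0
1) 3 3 0 1 2
1 2 1 2 3
2 0 2 1 2
3 1 2 0 1
1 0 3 2 0
2) 3 3 0 1 2
1 2 1 2 3
2 0 3 1 2
3 1 2 0 1
1 0 3 2 0
3) 3 3 0 1 2
1 2 2 2 3
2 1 0 2 2
3 1 3 0 1
1 0 3 2 0
4) 3 3 0 1 2
1 2 2 2 3
2 1 1 2 2
3 1 3 0 1
1 0 3 2 0
5) 3 3 0 1 2
1 2 2 2 3
2 1 2 2 2
3 1 3 0 1
1 0 3 2 0
6) 3 3 0 1 2
1 2 2 2 3
2 1 3 2 2
3 1 3 0 1
1 0 3 2 0
7) 3 3 0 1 2
1 2 3 2 3
2 2 1 3 2
3 2 1 1 1
1 1 0 3 0
8) 3 3 0 1 2
1 2 3 2 3
2 2 2 3 2
3 2 1 1 1
1 1 0 3 0
9) 3 3 0 1 2
1 2 3 2 3
2 2 3 3 2
3 2 1 1 1
1 1 0 3 0
10) 3 3 1 2 3
1 3 1 1 1
2 3 2 2 0
3 2 2 2 2
1 1 0 3 0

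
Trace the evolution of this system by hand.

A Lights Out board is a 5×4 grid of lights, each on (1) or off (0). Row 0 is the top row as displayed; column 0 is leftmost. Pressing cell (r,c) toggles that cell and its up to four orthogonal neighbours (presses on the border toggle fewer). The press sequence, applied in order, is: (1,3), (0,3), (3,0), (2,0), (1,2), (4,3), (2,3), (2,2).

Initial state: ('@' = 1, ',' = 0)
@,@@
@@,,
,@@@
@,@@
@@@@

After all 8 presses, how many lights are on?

9

step 0: @,@@
@@,,
,@@@
@,@@
@@@@
step 1: @,@,
@@@@
,@@,
@,@@
@@@@
step 2: @,,@
@@@,
,@@,
@,@@
@@@@
step 3: @,,@
@@@,
@@@,
,@@@
,@@@
step 4: @,,@
,@@,
,,@,
@@@@
,@@@
step 5: @,@@
,,,@
,,,,
@@@@
,@@@
step 6: @,@@
,,,@
,,,,
@@@,
,@,,
step 7: @,@@
,,,,
,,@@
@@@@
,@,,
step 8: @,@@
,,@,
,@,,
@@,@
,@,,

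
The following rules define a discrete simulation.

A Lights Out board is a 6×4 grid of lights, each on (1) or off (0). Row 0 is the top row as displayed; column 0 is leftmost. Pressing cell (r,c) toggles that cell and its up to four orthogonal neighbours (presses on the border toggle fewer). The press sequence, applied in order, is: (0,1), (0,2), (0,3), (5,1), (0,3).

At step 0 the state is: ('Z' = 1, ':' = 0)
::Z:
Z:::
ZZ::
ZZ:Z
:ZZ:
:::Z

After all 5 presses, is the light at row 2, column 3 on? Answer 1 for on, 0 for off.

0

gen 0: ::Z:
Z:::
ZZ::
ZZ:Z
:ZZ:
:::Z
gen 1: ZZ::
ZZ::
ZZ::
ZZ:Z
:ZZ:
:::Z
gen 2: Z:ZZ
ZZZ:
ZZ::
ZZ:Z
:ZZ:
:::Z
gen 3: Z:::
ZZZZ
ZZ::
ZZ:Z
:ZZ:
:::Z
gen 4: Z:::
ZZZZ
ZZ::
ZZ:Z
::Z:
ZZZZ
gen 5: Z:ZZ
ZZZ:
ZZ::
ZZ:Z
::Z:
ZZZZ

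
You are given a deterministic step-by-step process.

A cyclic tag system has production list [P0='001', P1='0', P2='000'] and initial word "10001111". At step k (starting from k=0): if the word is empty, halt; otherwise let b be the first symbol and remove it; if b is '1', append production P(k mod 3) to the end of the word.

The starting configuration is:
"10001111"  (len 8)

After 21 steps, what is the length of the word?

k=0  "10001111"  (len 8)
k=1  "0001111001"  (len 10)
k=2  "001111001"  (len 9)
k=3  "01111001"  (len 8)
k=4  "1111001"  (len 7)
k=5  "1110010"  (len 7)
k=6  "110010000"  (len 9)
k=7  "10010000001"  (len 11)
k=8  "00100000010"  (len 11)
k=9  "0100000010"  (len 10)
k=10  "100000010"  (len 9)
k=11  "000000100"  (len 9)
k=12  "00000100"  (len 8)
k=13  "0000100"  (len 7)
k=14  "000100"  (len 6)
k=15  "00100"  (len 5)
k=16  "0100"  (len 4)
k=17  "100"  (len 3)
k=18  "00000"  (len 5)
k=19  "0000"  (len 4)
k=20  "000"  (len 3)
k=21  "00"  (len 2)

2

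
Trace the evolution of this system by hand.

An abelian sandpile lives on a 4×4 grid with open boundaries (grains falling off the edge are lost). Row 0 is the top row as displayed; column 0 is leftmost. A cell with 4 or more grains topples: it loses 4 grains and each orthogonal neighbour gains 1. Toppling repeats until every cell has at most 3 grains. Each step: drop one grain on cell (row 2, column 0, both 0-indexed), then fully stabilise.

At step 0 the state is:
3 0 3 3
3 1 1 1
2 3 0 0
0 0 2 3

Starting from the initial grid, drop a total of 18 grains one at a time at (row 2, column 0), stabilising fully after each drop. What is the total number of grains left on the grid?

31

t=0: 3 0 3 3
3 1 1 1
2 3 0 0
0 0 2 3
t=1: 3 0 3 3
3 1 1 1
3 3 0 0
0 0 2 3
t=2: 0 1 3 3
1 3 1 1
2 0 1 0
1 1 2 3
t=3: 0 1 3 3
1 3 1 1
3 0 1 0
1 1 2 3
t=4: 0 1 3 3
2 3 1 1
0 1 1 0
2 1 2 3
t=5: 0 1 3 3
2 3 1 1
1 1 1 0
2 1 2 3
t=6: 0 1 3 3
2 3 1 1
2 1 1 0
2 1 2 3
t=7: 0 1 3 3
2 3 1 1
3 1 1 0
2 1 2 3
t=8: 0 1 3 3
3 3 1 1
0 2 1 0
3 1 2 3
t=9: 0 1 3 3
3 3 1 1
1 2 1 0
3 1 2 3
t=10: 0 1 3 3
3 3 1 1
2 2 1 0
3 1 2 3
t=11: 0 1 3 3
3 3 1 1
3 2 1 0
3 1 2 3
t=12: 1 2 3 3
1 1 2 1
3 0 2 0
0 3 2 3
t=13: 1 2 3 3
2 1 2 1
0 1 2 0
1 3 2 3
t=14: 1 2 3 3
2 1 2 1
1 1 2 0
1 3 2 3
t=15: 1 2 3 3
2 1 2 1
2 1 2 0
1 3 2 3
t=16: 1 2 3 3
2 1 2 1
3 1 2 0
1 3 2 3
t=17: 1 2 3 3
3 1 2 1
0 2 2 0
2 3 2 3
t=18: 1 2 3 3
3 1 2 1
1 2 2 0
2 3 2 3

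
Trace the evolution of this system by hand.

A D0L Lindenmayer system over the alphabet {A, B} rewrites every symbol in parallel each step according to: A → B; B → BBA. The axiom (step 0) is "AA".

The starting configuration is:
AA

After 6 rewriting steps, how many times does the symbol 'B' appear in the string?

0) AA
1) BB
2) BBABBA
3) BBABBABBBABBAB
4) BBABBABBBABBABBBABBABBABBBABBABBBA
5) BBABBABBBABBABBBABBABBABBBABBABBBABBABBABBBABBABBBABBABBBABBABBABBBABBABBBABBABBAB
6) BBABBABBBABBABBBABBABBABBBABBABBBABBABBABBBABBABBBABBABBBA…BBABBABBBABBABBBABBABBABBBABBABBBABBABBABBBABBABBBABBABBBA  (len 198)

140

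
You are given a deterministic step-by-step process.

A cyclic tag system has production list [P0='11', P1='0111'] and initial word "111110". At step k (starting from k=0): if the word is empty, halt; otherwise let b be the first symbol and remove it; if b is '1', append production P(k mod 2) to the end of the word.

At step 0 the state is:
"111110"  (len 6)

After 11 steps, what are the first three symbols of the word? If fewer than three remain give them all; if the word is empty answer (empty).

gen 0: "111110"  (len 6)
gen 1: "1111011"  (len 7)
gen 2: "1110110111"  (len 10)
gen 3: "11011011111"  (len 11)
gen 4: "10110111110111"  (len 14)
gen 5: "011011111011111"  (len 15)
gen 6: "11011111011111"  (len 14)
gen 7: "101111101111111"  (len 15)
gen 8: "011111011111110111"  (len 18)
gen 9: "11111011111110111"  (len 17)
gen 10: "11110111111101110111"  (len 20)
gen 11: "111011111110111011111"  (len 21)

111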